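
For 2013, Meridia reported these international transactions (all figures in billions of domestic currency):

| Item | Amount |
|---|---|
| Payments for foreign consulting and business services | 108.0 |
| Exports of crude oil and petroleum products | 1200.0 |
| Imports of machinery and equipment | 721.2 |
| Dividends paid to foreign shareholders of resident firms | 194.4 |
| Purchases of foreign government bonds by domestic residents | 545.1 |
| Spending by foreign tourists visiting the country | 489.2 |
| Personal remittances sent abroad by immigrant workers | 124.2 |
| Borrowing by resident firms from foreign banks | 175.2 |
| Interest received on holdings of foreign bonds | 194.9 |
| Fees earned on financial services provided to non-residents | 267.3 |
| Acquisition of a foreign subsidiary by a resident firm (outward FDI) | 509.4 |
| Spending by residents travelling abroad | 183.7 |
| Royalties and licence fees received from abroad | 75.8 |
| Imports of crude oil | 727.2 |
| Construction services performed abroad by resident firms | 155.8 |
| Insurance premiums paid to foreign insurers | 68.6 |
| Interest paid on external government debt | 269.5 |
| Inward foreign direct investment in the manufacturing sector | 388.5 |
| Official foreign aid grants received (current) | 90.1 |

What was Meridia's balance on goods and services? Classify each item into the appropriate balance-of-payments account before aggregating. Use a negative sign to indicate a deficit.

Goods: -727.2 - 721.2 + 1200.0 = -248.4
Services: 267.3 + 489.2 - 183.7 - 68.6 + 75.8 + 155.8 - 108.0 = 627.8
Trade balance = -248.4 + 627.8 = 379.4
(Excluded from the trade balance — primary income: dividends paid to foreign shareholders of resident firms 194.4, interest received on holdings of foreign bonds 194.9, interest paid on external government debt 269.5; financial account: purchases of foreign government bonds by domestic residents 545.1, borrowing by resident firms from foreign banks 175.2, acquisition of a foreign subsidiary by a resident firm (outward FDI) 509.4, inward foreign direct investment in the manufacturing sector 388.5; secondary income: personal remittances sent abroad by immigrant workers 124.2, official foreign aid grants received (current) 90.1.)

379.4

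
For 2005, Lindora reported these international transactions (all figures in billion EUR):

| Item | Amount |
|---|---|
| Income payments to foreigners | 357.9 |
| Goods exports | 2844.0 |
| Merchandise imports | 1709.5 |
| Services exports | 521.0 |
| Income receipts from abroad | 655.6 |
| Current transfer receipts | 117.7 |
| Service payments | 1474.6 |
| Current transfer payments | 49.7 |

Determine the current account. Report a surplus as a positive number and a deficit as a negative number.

546.6

Goods balance = 2844.0 - 1709.5 = 1134.5
Services balance = 521.0 - 1474.6 = -953.6
Trade balance (goods + services) = 1134.5 + (-953.6) = 180.9
Net primary income = 655.6 - 357.9 = 297.7
Net secondary income = 117.7 - 49.7 = 68.0
Current account = 180.9 + 297.7 + 68.0 = 546.6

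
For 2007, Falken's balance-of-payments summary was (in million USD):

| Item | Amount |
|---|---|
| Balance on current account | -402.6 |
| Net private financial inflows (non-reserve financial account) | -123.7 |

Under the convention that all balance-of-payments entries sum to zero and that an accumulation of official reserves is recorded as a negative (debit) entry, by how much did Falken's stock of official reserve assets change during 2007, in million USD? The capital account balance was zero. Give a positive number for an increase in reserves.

-526.3

Official reserve transactions balance = -((-402.6) + (-123.7)) = 526.3
An accumulation of reserves is recorded as a debit (negative entry), so the change in the stock of reserves is the negative of that balance.
Change in official reserves = -(526.3) = -526.3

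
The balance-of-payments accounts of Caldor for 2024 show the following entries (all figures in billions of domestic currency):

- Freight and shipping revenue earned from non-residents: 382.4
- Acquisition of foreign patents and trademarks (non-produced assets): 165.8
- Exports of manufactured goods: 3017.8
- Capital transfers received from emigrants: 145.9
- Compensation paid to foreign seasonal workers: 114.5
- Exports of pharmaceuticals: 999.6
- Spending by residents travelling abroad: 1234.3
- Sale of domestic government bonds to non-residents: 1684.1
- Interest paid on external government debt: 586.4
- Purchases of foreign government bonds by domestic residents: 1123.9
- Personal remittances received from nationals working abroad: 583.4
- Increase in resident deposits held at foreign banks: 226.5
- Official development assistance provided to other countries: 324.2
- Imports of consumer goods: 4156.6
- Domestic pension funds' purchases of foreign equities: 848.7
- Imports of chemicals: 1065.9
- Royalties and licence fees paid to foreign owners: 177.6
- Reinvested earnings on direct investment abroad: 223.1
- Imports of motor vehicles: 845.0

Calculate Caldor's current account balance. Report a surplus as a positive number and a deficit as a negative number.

-3298.2

Goods: -1065.9 - 845.0 + 999.6 - 4156.6 + 3017.8 = -2050.1
Services: -177.6 - 1234.3 + 382.4 = -1029.5
Primary income: -114.5 - 586.4 + 223.1 = -477.8
Secondary income: -324.2 + 583.4 = 259.2
Current account = (-2050.1) + (-1029.5) + (-477.8) + 259.2 = -3298.2
(Excluded from the current account — capital account: acquisition of foreign patents and trademarks (non-produced assets) 165.8, capital transfers received from emigrants 145.9; financial account: sale of domestic government bonds to non-residents 1684.1, purchases of foreign government bonds by domestic residents 1123.9, increase in resident deposits held at foreign banks 226.5, domestic pension funds' purchases of foreign equities 848.7.)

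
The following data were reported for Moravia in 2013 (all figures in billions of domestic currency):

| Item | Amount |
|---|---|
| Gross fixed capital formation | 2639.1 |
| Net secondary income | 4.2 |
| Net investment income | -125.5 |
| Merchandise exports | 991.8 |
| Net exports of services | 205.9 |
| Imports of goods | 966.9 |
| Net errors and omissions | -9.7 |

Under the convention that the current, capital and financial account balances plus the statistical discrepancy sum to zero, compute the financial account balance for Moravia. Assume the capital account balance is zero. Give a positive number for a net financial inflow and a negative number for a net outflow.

Goods balance = 991.8 - 966.9 = 24.9
Services balance = 205.9
Trade balance (goods + services) = 24.9 + 205.9 = 230.8
Net primary income = -125.5
Net secondary income = 4.2
Current account = 230.8 + (-125.5) + 4.2 = 109.5
Financial account = -(109.5 + (-9.7)) = -99.8

-99.8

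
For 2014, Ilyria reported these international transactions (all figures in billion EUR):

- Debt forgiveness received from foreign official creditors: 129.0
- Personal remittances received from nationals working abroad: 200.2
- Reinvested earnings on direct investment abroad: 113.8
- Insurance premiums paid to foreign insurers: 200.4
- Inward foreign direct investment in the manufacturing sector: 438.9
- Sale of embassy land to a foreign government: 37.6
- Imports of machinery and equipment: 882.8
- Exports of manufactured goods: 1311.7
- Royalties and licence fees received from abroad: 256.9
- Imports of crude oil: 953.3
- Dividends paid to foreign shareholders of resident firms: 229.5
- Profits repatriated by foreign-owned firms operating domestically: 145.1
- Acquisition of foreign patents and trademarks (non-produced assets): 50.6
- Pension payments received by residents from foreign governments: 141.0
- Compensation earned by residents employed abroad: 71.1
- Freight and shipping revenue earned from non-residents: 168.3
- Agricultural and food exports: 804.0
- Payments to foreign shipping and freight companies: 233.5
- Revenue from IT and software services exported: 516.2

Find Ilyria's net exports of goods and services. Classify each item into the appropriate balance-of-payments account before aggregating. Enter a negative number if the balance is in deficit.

787.1

Goods: 804.0 - 953.3 + 1311.7 - 882.8 = 279.6
Services: -233.5 + 256.9 - 200.4 + 168.3 + 516.2 = 507.5
Trade balance = 279.6 + 507.5 = 787.1
(Excluded from the trade balance — capital account: debt forgiveness received from foreign official creditors 129.0, sale of embassy land to a foreign government 37.6, acquisition of foreign patents and trademarks (non-produced assets) 50.6; secondary income: personal remittances received from nationals working abroad 200.2, pension payments received by residents from foreign governments 141.0; primary income: reinvested earnings on direct investment abroad 113.8, dividends paid to foreign shareholders of resident firms 229.5, profits repatriated by foreign-owned firms operating domestically 145.1, compensation earned by residents employed abroad 71.1; financial account: inward foreign direct investment in the manufacturing sector 438.9.)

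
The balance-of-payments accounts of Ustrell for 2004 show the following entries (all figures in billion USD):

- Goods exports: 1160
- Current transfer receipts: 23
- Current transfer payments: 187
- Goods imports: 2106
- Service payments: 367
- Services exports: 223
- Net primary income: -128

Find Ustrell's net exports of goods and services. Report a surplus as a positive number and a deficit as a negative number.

-1090

Goods balance = 1160 - 2106 = -946
Services balance = 223 - 367 = -144
Trade balance (goods + services) = -946 + (-144) = -1090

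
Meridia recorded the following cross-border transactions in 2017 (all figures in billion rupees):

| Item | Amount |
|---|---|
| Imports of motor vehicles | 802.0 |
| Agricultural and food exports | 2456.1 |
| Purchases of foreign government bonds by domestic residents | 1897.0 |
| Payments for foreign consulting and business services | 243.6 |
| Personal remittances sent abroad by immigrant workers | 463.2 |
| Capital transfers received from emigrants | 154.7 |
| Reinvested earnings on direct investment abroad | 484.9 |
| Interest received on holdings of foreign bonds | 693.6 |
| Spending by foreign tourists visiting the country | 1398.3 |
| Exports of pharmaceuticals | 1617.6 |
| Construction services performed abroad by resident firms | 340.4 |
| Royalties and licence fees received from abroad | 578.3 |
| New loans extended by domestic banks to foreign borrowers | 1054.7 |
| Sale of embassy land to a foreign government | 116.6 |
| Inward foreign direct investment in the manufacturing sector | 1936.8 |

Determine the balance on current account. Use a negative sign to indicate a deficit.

6060.4

Goods: 1617.6 + 2456.1 - 802.0 = 3271.7
Services: 340.4 + 578.3 + 1398.3 - 243.6 = 2073.4
Primary income: 484.9 + 693.6 = 1178.5
Secondary income: -463.2
Current account = 3271.7 + 2073.4 + 1178.5 + (-463.2) = 6060.4
(Excluded from the current account — financial account: purchases of foreign government bonds by domestic residents 1897.0, new loans extended by domestic banks to foreign borrowers 1054.7, inward foreign direct investment in the manufacturing sector 1936.8; capital account: capital transfers received from emigrants 154.7, sale of embassy land to a foreign government 116.6.)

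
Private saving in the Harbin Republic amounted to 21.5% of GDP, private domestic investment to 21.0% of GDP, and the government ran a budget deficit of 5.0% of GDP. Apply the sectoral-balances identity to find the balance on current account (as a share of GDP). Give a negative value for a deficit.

-4.5

By the sectoral-balances identity, CA = (S_private - I) + (T - G).
Private balance = 21.5 - 21.0 = 0.5
Government balance (T - G) = -5.0
CA = 0.5 + (-5.0) = -4.5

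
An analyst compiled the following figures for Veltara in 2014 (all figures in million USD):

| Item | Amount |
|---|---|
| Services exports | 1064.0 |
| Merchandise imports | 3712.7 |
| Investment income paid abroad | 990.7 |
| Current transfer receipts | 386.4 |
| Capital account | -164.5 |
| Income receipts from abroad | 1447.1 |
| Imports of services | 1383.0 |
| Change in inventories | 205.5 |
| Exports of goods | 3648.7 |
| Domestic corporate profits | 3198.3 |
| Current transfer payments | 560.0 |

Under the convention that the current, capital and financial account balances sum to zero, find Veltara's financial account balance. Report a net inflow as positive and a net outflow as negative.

Goods balance = 3648.7 - 3712.7 = -64.0
Services balance = 1064.0 - 1383.0 = -319.0
Trade balance (goods + services) = -64.0 + (-319.0) = -383.0
Net primary income = 1447.1 - 990.7 = 456.4
Net secondary income = 386.4 - 560.0 = -173.6
Current account = -383.0 + 456.4 + (-173.6) = -100.2
Financial account = -(-100.2 + (-164.5)) = 264.7

264.7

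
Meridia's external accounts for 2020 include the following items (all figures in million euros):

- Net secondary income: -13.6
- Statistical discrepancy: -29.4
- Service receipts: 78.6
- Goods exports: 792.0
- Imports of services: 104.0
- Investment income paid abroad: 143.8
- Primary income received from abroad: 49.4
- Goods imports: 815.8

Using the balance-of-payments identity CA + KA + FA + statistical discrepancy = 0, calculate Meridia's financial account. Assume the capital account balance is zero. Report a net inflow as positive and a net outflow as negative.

186.6

Goods balance = 792.0 - 815.8 = -23.8
Services balance = 78.6 - 104.0 = -25.4
Trade balance (goods + services) = -23.8 + (-25.4) = -49.2
Net primary income = 49.4 - 143.8 = -94.4
Net secondary income = -13.6
Current account = -49.2 + (-94.4) + (-13.6) = -157.2
Financial account = -(-157.2 + (-29.4)) = 186.6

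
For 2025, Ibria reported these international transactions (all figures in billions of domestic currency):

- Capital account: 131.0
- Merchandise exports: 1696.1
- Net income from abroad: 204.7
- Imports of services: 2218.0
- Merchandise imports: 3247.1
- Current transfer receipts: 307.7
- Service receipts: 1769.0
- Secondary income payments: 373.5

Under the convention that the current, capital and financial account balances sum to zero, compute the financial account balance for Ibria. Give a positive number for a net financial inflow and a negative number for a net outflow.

1730.1

Goods balance = 1696.1 - 3247.1 = -1551.0
Services balance = 1769.0 - 2218.0 = -449.0
Trade balance (goods + services) = -1551.0 + (-449.0) = -2000.0
Net primary income = 204.7
Net secondary income = 307.7 - 373.5 = -65.8
Current account = -2000.0 + 204.7 + (-65.8) = -1861.1
Financial account = -(-1861.1 + 131.0) = 1730.1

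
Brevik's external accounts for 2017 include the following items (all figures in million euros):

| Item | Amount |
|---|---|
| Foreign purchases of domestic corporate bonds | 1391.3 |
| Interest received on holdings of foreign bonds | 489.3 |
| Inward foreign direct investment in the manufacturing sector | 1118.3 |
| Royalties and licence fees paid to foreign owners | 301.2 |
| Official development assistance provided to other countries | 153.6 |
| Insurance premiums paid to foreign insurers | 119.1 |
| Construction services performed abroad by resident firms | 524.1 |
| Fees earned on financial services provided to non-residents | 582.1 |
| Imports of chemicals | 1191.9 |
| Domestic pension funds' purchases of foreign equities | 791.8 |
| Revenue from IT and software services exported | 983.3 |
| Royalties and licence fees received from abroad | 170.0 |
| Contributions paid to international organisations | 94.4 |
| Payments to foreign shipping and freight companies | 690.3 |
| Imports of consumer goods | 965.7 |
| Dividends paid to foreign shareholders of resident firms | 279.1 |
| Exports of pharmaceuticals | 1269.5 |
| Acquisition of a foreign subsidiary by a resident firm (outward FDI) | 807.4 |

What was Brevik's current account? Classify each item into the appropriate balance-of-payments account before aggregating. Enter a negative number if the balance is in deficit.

223.0

Goods: -965.7 - 1191.9 + 1269.5 = -888.1
Services: 170.0 + 524.1 - 690.3 + 983.3 + 582.1 - 119.1 - 301.2 = 1148.9
Primary income: 489.3 - 279.1 = 210.2
Secondary income: -94.4 - 153.6 = -248.0
Current account = (-888.1) + 1148.9 + 210.2 + (-248.0) = 223.0
(Excluded from the current account — financial account: foreign purchases of domestic corporate bonds 1391.3, inward foreign direct investment in the manufacturing sector 1118.3, domestic pension funds' purchases of foreign equities 791.8, acquisition of a foreign subsidiary by a resident firm (outward FDI) 807.4.)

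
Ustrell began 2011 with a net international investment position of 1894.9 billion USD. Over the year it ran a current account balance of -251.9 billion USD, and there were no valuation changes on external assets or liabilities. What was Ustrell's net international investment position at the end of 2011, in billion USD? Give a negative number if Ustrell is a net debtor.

1643.0

With no valuation effects, change in NIIP = current account = -251.9
End-of-year NIIP = 1894.9 + (-251.9) = 1643.0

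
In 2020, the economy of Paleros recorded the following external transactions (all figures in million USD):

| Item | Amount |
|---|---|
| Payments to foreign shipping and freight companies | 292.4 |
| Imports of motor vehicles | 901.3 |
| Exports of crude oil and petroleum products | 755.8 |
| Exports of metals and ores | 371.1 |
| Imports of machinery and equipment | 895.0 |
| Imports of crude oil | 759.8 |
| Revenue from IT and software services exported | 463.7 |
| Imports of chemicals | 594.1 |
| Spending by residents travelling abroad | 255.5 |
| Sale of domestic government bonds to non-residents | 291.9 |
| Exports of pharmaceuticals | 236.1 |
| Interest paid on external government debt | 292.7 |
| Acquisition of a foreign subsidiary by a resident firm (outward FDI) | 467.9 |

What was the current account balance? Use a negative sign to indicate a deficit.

-2164.1

Goods: 236.1 - 895.0 - 594.1 - 759.8 + 371.1 - 901.3 + 755.8 = -1787.2
Services: -292.4 + 463.7 - 255.5 = -84.2
Primary income: -292.7
Current account = (-1787.2) + (-84.2) + (-292.7) = -2164.1
(Excluded from the current account — financial account: sale of domestic government bonds to non-residents 291.9, acquisition of a foreign subsidiary by a resident firm (outward FDI) 467.9.)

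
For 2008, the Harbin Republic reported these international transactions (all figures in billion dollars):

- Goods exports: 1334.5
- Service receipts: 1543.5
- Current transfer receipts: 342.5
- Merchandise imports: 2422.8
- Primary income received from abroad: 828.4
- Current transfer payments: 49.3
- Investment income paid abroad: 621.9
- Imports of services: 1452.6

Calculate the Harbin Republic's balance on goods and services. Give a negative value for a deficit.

Goods balance = 1334.5 - 2422.8 = -1088.3
Services balance = 1543.5 - 1452.6 = 90.9
Trade balance (goods + services) = -1088.3 + 90.9 = -997.4

-997.4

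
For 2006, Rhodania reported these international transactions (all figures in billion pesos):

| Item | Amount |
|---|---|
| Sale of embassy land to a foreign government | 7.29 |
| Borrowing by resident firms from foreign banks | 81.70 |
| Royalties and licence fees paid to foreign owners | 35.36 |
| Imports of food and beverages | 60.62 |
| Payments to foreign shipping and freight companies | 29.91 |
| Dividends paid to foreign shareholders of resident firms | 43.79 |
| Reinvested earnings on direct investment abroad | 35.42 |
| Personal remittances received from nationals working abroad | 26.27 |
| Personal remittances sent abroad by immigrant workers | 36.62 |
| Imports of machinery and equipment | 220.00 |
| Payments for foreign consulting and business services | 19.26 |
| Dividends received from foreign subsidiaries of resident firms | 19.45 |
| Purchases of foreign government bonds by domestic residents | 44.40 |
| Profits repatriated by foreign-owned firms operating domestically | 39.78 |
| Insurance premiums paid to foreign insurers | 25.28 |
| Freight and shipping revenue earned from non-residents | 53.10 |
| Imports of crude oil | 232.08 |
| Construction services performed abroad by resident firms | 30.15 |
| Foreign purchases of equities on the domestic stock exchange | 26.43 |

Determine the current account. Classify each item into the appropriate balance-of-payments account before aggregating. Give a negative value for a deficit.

-578.31

Goods: -60.62 - 220.00 - 232.08 = -512.70
Services: -35.36 - 19.26 - 25.28 + 30.15 - 29.91 + 53.10 = -26.56
Primary income: -43.79 - 39.78 + 35.42 + 19.45 = -28.70
Secondary income: -36.62 + 26.27 = -10.35
Current account = (-512.70) + (-26.56) + (-28.70) + (-10.35) = -578.31
(Excluded from the current account — capital account: sale of embassy land to a foreign government 7.29; financial account: borrowing by resident firms from foreign banks 81.70, purchases of foreign government bonds by domestic residents 44.40, foreign purchases of equities on the domestic stock exchange 26.43.)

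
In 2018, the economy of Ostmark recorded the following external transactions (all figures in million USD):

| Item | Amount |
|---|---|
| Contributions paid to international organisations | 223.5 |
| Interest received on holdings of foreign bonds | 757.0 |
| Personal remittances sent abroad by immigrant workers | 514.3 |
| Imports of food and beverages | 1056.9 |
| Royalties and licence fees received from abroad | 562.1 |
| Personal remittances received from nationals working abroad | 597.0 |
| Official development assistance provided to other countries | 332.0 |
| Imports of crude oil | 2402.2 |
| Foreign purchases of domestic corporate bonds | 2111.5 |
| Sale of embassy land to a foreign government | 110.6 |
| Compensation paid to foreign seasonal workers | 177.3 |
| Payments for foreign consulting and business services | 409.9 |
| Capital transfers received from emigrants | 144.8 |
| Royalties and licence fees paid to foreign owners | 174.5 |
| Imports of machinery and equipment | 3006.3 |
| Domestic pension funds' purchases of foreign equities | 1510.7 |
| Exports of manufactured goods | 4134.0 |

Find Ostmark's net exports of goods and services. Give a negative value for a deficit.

Goods: -2402.2 - 1056.9 - 3006.3 + 4134.0 = -2331.4
Services: -174.5 - 409.9 + 562.1 = -22.3
Trade balance = -2331.4 + (-22.3) = -2353.7
(Excluded from the trade balance — secondary income: contributions paid to international organisations 223.5, personal remittances sent abroad by immigrant workers 514.3, personal remittances received from nationals working abroad 597.0, official development assistance provided to other countries 332.0; primary income: interest received on holdings of foreign bonds 757.0, compensation paid to foreign seasonal workers 177.3; financial account: foreign purchases of domestic corporate bonds 2111.5, domestic pension funds' purchases of foreign equities 1510.7; capital account: sale of embassy land to a foreign government 110.6, capital transfers received from emigrants 144.8.)

-2353.7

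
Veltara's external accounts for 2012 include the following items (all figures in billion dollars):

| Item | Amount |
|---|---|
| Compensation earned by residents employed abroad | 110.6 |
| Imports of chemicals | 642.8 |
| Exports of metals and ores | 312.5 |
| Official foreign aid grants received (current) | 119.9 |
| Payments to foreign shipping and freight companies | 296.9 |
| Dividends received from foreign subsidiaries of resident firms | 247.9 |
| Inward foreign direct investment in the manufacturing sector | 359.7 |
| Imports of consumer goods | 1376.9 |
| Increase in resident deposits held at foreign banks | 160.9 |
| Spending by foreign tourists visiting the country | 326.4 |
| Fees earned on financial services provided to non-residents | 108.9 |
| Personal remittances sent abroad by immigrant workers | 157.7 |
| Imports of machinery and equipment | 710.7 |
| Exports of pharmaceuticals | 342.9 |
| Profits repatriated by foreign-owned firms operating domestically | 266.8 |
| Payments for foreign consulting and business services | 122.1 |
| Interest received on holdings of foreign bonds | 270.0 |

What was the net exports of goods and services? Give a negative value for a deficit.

-2058.7

Goods: -710.7 + 342.9 - 1376.9 - 642.8 + 312.5 = -2075.0
Services: -122.1 - 296.9 + 326.4 + 108.9 = 16.3
Trade balance = -2075.0 + 16.3 = -2058.7
(Excluded from the trade balance — primary income: compensation earned by residents employed abroad 110.6, dividends received from foreign subsidiaries of resident firms 247.9, profits repatriated by foreign-owned firms operating domestically 266.8, interest received on holdings of foreign bonds 270.0; secondary income: official foreign aid grants received (current) 119.9, personal remittances sent abroad by immigrant workers 157.7; financial account: inward foreign direct investment in the manufacturing sector 359.7, increase in resident deposits held at foreign banks 160.9.)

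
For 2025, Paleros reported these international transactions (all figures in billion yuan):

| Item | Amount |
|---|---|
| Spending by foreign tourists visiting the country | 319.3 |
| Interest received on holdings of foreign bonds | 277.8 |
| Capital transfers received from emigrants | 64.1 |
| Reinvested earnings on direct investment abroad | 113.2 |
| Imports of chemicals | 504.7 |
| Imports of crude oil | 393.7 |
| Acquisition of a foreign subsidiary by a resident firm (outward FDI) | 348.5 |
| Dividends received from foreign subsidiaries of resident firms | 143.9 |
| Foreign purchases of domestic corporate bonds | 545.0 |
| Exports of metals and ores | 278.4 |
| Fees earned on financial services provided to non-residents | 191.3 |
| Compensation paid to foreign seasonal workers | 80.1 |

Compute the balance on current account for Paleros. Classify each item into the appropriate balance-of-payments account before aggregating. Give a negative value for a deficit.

345.4

Goods: 278.4 - 504.7 - 393.7 = -620.0
Services: 319.3 + 191.3 = 510.6
Primary income: 143.9 + 113.2 + 277.8 - 80.1 = 454.8
Current account = (-620.0) + 510.6 + 454.8 = 345.4
(Excluded from the current account — capital account: capital transfers received from emigrants 64.1; financial account: acquisition of a foreign subsidiary by a resident firm (outward FDI) 348.5, foreign purchases of domestic corporate bonds 545.0.)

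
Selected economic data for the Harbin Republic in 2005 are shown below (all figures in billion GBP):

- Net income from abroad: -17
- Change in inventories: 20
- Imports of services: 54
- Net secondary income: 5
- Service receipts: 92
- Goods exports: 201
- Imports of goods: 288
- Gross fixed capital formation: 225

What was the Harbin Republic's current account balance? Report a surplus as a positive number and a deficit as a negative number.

Goods balance = 201 - 288 = -87
Services balance = 92 - 54 = 38
Trade balance (goods + services) = -87 + 38 = -49
Net primary income = -17
Net secondary income = 5
Current account = -49 + (-17) + 5 = -61

-61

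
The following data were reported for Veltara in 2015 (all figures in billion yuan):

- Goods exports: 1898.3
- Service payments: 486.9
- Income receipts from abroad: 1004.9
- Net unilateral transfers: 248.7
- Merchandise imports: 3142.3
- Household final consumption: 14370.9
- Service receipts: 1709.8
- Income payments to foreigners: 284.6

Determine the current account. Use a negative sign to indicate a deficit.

947.9

Goods balance = 1898.3 - 3142.3 = -1244.0
Services balance = 1709.8 - 486.9 = 1222.9
Trade balance (goods + services) = -1244.0 + 1222.9 = -21.1
Net primary income = 1004.9 - 284.6 = 720.3
Net secondary income = 248.7
Current account = -21.1 + 720.3 + 248.7 = 947.9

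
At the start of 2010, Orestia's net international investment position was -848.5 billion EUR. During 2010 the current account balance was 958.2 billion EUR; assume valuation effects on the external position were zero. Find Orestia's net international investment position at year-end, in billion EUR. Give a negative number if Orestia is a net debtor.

With no valuation effects, change in NIIP = current account = 958.2
End-of-year NIIP = -848.5 + 958.2 = 109.7

109.7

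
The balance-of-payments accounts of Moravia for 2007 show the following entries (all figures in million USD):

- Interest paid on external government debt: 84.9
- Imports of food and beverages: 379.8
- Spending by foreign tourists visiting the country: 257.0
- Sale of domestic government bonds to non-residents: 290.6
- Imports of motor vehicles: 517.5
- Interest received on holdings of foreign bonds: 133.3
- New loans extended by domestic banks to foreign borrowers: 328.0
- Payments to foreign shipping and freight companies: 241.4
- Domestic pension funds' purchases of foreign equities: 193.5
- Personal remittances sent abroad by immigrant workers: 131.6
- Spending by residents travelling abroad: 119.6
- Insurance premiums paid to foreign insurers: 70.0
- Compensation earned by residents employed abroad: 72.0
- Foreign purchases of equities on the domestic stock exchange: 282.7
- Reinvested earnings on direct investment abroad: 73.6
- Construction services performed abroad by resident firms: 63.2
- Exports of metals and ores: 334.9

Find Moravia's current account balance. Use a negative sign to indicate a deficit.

-610.8

Goods: -379.8 + 334.9 - 517.5 = -562.4
Services: 63.2 - 119.6 - 70.0 - 241.4 + 257.0 = -110.8
Primary income: 73.6 + 133.3 - 84.9 + 72.0 = 194.0
Secondary income: -131.6
Current account = (-562.4) + (-110.8) + 194.0 + (-131.6) = -610.8
(Excluded from the current account — financial account: sale of domestic government bonds to non-residents 290.6, new loans extended by domestic banks to foreign borrowers 328.0, domestic pension funds' purchases of foreign equities 193.5, foreign purchases of equities on the domestic stock exchange 282.7.)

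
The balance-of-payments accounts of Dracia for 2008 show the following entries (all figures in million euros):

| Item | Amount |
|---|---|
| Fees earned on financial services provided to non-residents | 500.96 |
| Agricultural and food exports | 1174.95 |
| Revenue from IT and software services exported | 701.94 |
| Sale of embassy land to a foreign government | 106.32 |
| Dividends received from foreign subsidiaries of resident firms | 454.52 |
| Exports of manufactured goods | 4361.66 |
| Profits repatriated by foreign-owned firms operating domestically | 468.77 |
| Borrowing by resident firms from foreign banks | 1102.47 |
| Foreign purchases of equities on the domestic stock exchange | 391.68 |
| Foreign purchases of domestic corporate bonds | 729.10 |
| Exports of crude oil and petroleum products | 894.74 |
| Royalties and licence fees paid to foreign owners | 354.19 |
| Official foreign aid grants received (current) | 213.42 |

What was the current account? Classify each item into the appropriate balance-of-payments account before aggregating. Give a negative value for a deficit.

Goods: 894.74 + 4361.66 + 1174.95 = 6431.35
Services: -354.19 + 701.94 + 500.96 = 848.71
Primary income: 454.52 - 468.77 = -14.25
Secondary income: 213.42
Current account = 6431.35 + 848.71 + (-14.25) + 213.42 = 7479.23
(Excluded from the current account — capital account: sale of embassy land to a foreign government 106.32; financial account: borrowing by resident firms from foreign banks 1102.47, foreign purchases of equities on the domestic stock exchange 391.68, foreign purchases of domestic corporate bonds 729.10.)

7479.23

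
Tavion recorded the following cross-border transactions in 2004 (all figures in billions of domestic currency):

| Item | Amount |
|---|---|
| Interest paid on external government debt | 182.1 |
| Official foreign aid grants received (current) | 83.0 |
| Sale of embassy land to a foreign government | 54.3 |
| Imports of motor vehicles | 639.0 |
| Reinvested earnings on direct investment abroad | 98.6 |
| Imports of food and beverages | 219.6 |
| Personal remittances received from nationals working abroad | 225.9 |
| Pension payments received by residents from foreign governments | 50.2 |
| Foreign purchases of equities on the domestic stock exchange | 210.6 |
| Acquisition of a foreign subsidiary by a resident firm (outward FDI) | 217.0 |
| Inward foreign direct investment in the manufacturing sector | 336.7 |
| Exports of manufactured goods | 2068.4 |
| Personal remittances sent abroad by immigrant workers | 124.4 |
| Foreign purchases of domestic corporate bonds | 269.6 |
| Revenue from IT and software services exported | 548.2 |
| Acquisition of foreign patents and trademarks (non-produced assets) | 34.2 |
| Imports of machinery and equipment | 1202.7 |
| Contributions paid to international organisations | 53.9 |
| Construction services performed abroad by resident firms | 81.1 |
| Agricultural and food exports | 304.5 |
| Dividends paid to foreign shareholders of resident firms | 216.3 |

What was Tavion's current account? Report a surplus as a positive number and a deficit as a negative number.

Goods: -219.6 + 2068.4 + 304.5 - 639.0 - 1202.7 = 311.6
Services: 548.2 + 81.1 = 629.3
Primary income: -216.3 - 182.1 + 98.6 = -299.8
Secondary income: 50.2 + 225.9 + 83.0 - 53.9 - 124.4 = 180.8
Current account = 311.6 + 629.3 + (-299.8) + 180.8 = 821.9
(Excluded from the current account — capital account: sale of embassy land to a foreign government 54.3, acquisition of foreign patents and trademarks (non-produced assets) 34.2; financial account: foreign purchases of equities on the domestic stock exchange 210.6, acquisition of a foreign subsidiary by a resident firm (outward FDI) 217.0, inward foreign direct investment in the manufacturing sector 336.7, foreign purchases of domestic corporate bonds 269.6.)

821.9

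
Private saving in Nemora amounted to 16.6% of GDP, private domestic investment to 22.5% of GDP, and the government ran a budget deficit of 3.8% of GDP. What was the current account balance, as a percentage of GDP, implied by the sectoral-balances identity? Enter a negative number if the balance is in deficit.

By the sectoral-balances identity, CA = (S_private - I) + (T - G).
Private balance = 16.6 - 22.5 = -5.9
Government balance (T - G) = -3.8
CA = -5.9 + (-3.8) = -9.7

-9.7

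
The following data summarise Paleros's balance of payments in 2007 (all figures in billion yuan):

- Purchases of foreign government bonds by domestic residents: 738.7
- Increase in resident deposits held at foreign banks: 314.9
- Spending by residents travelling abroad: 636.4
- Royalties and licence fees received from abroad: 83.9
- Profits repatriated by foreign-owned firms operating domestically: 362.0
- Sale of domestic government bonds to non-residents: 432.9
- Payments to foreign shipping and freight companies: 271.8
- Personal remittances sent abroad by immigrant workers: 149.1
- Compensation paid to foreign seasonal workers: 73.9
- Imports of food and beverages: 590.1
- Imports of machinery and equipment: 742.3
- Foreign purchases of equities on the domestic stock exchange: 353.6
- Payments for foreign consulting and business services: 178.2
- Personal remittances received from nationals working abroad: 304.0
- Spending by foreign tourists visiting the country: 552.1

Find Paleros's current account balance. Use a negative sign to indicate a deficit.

-2063.8

Goods: -742.3 - 590.1 = -1332.4
Services: -636.4 + 552.1 - 178.2 + 83.9 - 271.8 = -450.4
Primary income: -73.9 - 362.0 = -435.9
Secondary income: 304.0 - 149.1 = 154.9
Current account = (-1332.4) + (-450.4) + (-435.9) + 154.9 = -2063.8
(Excluded from the current account — financial account: purchases of foreign government bonds by domestic residents 738.7, increase in resident deposits held at foreign banks 314.9, sale of domestic government bonds to non-residents 432.9, foreign purchases of equities on the domestic stock exchange 353.6.)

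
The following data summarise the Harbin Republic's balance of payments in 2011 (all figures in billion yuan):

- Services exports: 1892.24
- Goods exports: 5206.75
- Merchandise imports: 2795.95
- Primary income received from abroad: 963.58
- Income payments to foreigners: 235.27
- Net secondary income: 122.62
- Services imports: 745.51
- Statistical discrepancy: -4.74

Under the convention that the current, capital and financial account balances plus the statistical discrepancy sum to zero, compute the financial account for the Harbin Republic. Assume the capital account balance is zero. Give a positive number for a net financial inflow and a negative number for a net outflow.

-4403.72

Goods balance = 5206.75 - 2795.95 = 2410.80
Services balance = 1892.24 - 745.51 = 1146.73
Trade balance (goods + services) = 2410.80 + 1146.73 = 3557.53
Net primary income = 963.58 - 235.27 = 728.31
Net secondary income = 122.62
Current account = 3557.53 + 728.31 + 122.62 = 4408.46
Financial account = -(4408.46 + (-4.74)) = -4403.72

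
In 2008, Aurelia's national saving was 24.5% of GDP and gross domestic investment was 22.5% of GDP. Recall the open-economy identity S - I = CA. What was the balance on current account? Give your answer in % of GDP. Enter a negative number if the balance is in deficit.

CA = S - I = 24.5 - 22.5 = 2.0

2.0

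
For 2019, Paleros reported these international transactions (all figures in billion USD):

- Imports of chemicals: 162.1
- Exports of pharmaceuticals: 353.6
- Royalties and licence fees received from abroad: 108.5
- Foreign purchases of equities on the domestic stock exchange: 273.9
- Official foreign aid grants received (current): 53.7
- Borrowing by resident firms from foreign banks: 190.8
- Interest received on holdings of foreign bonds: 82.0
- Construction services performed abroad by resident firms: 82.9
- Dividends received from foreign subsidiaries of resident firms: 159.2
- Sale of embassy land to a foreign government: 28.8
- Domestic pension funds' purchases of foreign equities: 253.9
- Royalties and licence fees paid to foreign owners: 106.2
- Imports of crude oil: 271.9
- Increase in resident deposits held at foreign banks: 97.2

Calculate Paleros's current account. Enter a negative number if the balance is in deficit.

299.7

Goods: 353.6 - 162.1 - 271.9 = -80.4
Services: 108.5 + 82.9 - 106.2 = 85.2
Primary income: 159.2 + 82.0 = 241.2
Secondary income: 53.7
Current account = (-80.4) + 85.2 + 241.2 + 53.7 = 299.7
(Excluded from the current account — financial account: foreign purchases of equities on the domestic stock exchange 273.9, borrowing by resident firms from foreign banks 190.8, domestic pension funds' purchases of foreign equities 253.9, increase in resident deposits held at foreign banks 97.2; capital account: sale of embassy land to a foreign government 28.8.)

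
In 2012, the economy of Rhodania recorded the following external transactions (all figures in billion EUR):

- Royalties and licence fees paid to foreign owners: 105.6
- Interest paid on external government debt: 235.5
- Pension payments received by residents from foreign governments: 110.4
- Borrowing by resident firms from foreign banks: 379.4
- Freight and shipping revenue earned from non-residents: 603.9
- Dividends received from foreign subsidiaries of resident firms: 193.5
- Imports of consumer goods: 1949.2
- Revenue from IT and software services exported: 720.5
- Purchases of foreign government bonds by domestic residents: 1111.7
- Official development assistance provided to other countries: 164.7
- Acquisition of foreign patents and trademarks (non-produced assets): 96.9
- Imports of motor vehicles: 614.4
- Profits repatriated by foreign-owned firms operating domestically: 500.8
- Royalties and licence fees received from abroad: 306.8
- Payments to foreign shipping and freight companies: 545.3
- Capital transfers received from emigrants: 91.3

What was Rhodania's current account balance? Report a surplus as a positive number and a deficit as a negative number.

Goods: -1949.2 - 614.4 = -2563.6
Services: -105.6 + 306.8 - 545.3 + 720.5 + 603.9 = 980.3
Primary income: -500.8 + 193.5 - 235.5 = -542.8
Secondary income: 110.4 - 164.7 = -54.3
Current account = (-2563.6) + 980.3 + (-542.8) + (-54.3) = -2180.4
(Excluded from the current account — financial account: borrowing by resident firms from foreign banks 379.4, purchases of foreign government bonds by domestic residents 1111.7; capital account: acquisition of foreign patents and trademarks (non-produced assets) 96.9, capital transfers received from emigrants 91.3.)

-2180.4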